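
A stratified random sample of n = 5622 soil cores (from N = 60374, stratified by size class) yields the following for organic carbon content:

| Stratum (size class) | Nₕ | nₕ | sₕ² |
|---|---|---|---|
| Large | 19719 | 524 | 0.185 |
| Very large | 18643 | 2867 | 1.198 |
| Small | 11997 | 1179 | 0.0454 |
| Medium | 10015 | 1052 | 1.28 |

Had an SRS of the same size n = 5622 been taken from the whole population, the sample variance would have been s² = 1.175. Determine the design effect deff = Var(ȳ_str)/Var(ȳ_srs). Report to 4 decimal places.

0.5366

Var(ȳ_str) = Σ Wₕ²(1−fₕ)sₕ²/nₕ with Wₕ = Nₕ/60374:
  Large: (19719/60374)²·(1−524/19719)·0.185/524 = 3.666178 × 10^-5
  Very large: (18643/60374)²·(1−2867/18643)·1.198/2867 = 3.3716456 × 10^-5
  Small: (11997/60374)²·(1−1179/11997)·0.0454/1179 = 1.3710768 × 10^-6
  Medium: (10015/60374)²·(1−1052/10015)·1.28/1052 = 2.9963923 × 10^-5
  → Var(ȳ_str) = 1.0171324 × 10^-4.
Var(ȳ_srs) = (1 − 5622/60374)·1.175/5622 = 1.8953834 × 10^-4.
deff = (1.0171324 × 10^-4) / (1.8953834 × 10^-4) = 0.5366.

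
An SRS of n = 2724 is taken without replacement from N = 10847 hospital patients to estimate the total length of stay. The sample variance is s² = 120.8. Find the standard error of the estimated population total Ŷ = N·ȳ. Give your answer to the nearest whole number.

Var(Ŷ) = N²·Var(ȳ) = N²·(1 − n/N)·s²/n.
f = 2724/10847 = 0.25112934; Var(ȳ) = 0.74887066·120.8/2724 = 0.033209829.
Var(Ŷ) = 10847² · 0.033209829 = 3.9073824 × 10^6.
SE(Ŷ) = √(3.9073824 × 10^6) = 1977.

1977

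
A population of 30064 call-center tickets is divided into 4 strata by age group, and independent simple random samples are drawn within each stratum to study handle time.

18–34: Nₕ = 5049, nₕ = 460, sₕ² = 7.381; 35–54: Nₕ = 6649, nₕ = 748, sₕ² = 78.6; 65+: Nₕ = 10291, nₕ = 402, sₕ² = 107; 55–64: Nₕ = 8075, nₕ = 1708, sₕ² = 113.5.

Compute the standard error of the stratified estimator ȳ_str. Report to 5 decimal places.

0.19678

Var(ȳ_str) = Σₕ Wₕ²(1 − fₕ)sₕ²/nₕ with Wₕ = Nₕ/N, N = 30064.
18–34: Wₕ = 0.16794172; term = 0.16794172²·(1 − 0.09110715)·7.381/460 = 4.1132706 × 10^-4.
35–54: Wₕ = 0.22116152; term = 0.22116152²·(1 − 0.11249812)·78.6/748 = 0.0045615178.
65+: Wₕ = 0.34230309; term = 0.34230309²·(1 − 0.03906326)·107/402 = 0.029969131.
55–64: Wₕ = 0.26859367; term = 0.26859367²·(1 − 0.21151703)·113.5/1708 = 0.0037800004.
Sum = 0.038721976.
SE = √(0.038721976) = 0.19678.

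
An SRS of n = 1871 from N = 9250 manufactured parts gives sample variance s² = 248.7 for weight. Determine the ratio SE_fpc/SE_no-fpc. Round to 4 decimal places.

0.8932

f = n/N = 1871/9250 = 0.20227027.
SE_no-fpc = √(s²/n) = 0.36458685; SE_fpc = √((1−f)s²/n) = 0.32563336.
Ratio = √(1−f) = 0.89315717.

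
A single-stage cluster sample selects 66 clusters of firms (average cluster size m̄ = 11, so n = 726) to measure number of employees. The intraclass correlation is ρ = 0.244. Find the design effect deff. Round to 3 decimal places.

deff = 1 + (11 − 1)·0.244 = 1 + 2.44 = 3.44.

3.440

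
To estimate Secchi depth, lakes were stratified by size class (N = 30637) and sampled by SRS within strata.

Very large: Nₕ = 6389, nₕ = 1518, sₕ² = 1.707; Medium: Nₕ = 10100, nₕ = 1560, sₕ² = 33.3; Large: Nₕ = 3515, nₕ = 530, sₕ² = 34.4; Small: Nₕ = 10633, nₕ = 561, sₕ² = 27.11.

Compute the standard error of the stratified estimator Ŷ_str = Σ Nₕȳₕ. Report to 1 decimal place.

2780.7

Var(Ŷ_str) = Σₕ Nₕ²(1 − fₕ)sₕ²/nₕ.
Very large: 6389²·(1 − 1518/6389)·1.707/1518 = 34995.545.
Medium: 10100²·(1 − 1560/10100)·33.3/1560 = 1.8411912 × 10^6.
Large: 3515²·(1 − 530/3515)·34.4/530 = 681008.04.
Small: 10633²·(1 − 561/10633)·27.11/561 = 5.1753317 × 10^6.
Sum = 7.7325265 × 10^6.
SE = √(7.7325265 × 10^6) = 2780.7.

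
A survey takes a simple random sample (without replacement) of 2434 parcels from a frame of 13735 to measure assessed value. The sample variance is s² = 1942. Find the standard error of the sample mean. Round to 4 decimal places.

0.8102

Under SRS without replacement, Var(ȳ) = (1 − f)·s²/n with f = n/N = 2434/13735 = 0.17721150.
Var(ȳ) = (1 − 0.17721150)·1942/2434 = 0.82278850·0.7978636 = 0.65647299.
SE(ȳ) = √(0.65647299) = 0.8102.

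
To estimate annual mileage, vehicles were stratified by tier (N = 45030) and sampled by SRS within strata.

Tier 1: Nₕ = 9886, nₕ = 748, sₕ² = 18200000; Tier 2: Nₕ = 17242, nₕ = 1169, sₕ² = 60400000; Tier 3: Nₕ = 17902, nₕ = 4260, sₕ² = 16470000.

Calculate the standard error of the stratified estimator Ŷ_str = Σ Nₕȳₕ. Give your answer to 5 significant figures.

4.1786 × 10^6

Var(Ŷ_str) = Σₕ Nₕ²(1 − fₕ)sₕ²/nₕ.
Tier 1: 9886²·(1 − 748/9886)·18200000/748 = 2.1980702 × 10^12.
Tier 2: 17242²·(1 − 1169/17242)·60400000/1169 = 1.4318813 × 10^13.
Tier 3: 17902²·(1 − 4260/17902)·16470000/4260 = 9.4419913 × 10^11.
Sum = 1.7461082 × 10^13.
SE = √(1.7461082 × 10^13) = 4.1786 × 10^6.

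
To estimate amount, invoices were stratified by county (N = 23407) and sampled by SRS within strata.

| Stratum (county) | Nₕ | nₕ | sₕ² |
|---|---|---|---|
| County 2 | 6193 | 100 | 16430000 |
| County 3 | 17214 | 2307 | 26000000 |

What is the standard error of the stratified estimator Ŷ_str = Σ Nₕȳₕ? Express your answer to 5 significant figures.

3.0152 × 10^6

Var(Ŷ_str) = Σₕ Nₕ²(1 − fₕ)sₕ²/nₕ.
County 2: 6193²·(1 − 100/6193)·16430000/100 = 6.1996878 × 10^12.
County 3: 17214²·(1 − 2307/17214)·26000000/2307 = 2.8919968 × 10^12.
Sum = 9.0916846 × 10^12.
SE = √(9.0916846 × 10^12) = 3.0152 × 10^6.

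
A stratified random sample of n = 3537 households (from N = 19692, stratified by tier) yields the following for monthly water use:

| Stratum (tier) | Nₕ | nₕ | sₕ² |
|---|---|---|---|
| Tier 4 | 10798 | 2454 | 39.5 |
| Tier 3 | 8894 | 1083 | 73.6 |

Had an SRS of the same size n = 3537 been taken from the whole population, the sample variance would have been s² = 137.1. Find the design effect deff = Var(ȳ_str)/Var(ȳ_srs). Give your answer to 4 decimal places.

Var(ȳ_str) = Σ Wₕ²(1−fₕ)sₕ²/nₕ with Wₕ = Nₕ/19692:
  Tier 4: (10798/19692)²·(1−2454/10798)·39.5/2454 = 0.0037399044
  Tier 3: (8894/19692)²·(1−1083/8894)·73.6/1083 = 0.012175126
  → Var(ȳ_str) = 0.01591503.
Var(ȳ_srs) = (1 − 3537/19692)·137.1/3537 = 0.031799444.
deff = 0.01591503 / 0.031799444 = 0.5005.

0.5005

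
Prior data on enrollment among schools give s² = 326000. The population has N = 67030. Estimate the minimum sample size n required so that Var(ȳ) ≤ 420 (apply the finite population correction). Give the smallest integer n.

768

Without fpc, n₀ = s²/D = 326000/420 = 776.1905.
With fpc, (1 − n/N)·s²/n ≤ D requires n ≥ n₀/(1 + n₀/N) = 776.1905/(1 + 776.1905/67030) = 767.3053.
Rounding up, n = 768.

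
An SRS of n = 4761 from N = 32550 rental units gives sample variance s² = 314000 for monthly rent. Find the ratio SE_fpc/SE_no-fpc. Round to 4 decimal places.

0.9240

f = n/N = 4761/32550 = 0.14626728.
SE_no-fpc = √(s²/n) = 8.1211164; SE_fpc = √((1−f)s²/n) = 7.5037213.
Ratio = √(1−f) = 0.92397658.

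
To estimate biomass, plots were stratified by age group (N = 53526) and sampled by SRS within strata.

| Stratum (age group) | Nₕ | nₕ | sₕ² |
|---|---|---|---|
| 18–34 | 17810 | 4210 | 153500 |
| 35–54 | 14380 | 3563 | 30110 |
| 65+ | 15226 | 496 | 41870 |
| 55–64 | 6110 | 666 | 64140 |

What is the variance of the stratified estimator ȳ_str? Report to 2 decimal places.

11.27

Var(ȳ_str) = Σₕ Wₕ²(1 − fₕ)sₕ²/nₕ with Wₕ = Nₕ/N, N = 53526.
18–34: Wₕ = 0.33273549; term = 0.33273549²·(1 − 0.23638405)·153500/4210 = 3.0824748.
35–54: Wₕ = 0.26865449; term = 0.26865449²·(1 − 0.24777469)·30110/3563 = 0.45880809.
65+: Wₕ = 0.28445989; term = 0.28445989²·(1 − 0.03257586)·41870/496 = 6.6081559.
55–64: Wₕ = 0.11415013; term = 0.11415013²·(1 − 0.10900164)·64140/666 = 1.1181099.
Sum = 11.267549.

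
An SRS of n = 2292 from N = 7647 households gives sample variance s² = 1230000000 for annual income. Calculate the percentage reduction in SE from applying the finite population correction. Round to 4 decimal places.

f = n/N = 2292/7647 = 0.29972538.
SE_no-fpc = √(s²/n) = 732.56345; SE_fpc = √((1−f)s²/n) = 613.02677.
Ratio = √(1−f) = 0.83682413. Reduction = 100·(1 − 0.83682413) = 16.3176%.

16.3176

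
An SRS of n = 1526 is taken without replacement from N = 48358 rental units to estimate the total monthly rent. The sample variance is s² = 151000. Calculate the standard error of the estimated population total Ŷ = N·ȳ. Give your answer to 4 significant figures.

Var(Ŷ) = N²·Var(ȳ) = N²·(1 − n/N)·s²/n.
f = 1526/48358 = 0.03155631; Var(ȳ) = 0.96844369·151000/1526 = 95.828963.
Var(Ŷ) = 48358² · 95.828963 = 2.2409566 × 10^11.
SE(Ŷ) = √(2.2409566 × 10^11) = 473400.

473400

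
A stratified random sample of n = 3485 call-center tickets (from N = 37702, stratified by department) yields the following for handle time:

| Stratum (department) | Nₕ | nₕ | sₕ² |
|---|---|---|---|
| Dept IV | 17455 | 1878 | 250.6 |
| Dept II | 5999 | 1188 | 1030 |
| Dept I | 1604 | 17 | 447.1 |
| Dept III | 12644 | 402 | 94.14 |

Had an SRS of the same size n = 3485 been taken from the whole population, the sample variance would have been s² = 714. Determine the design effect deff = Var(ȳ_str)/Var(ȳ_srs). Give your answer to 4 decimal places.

Var(ȳ_str) = Σ Wₕ²(1−fₕ)sₕ²/nₕ with Wₕ = Nₕ/37702:
  Dept IV: (17455/37702)²·(1−1878/17455)·250.6/1878 = 0.025524684
  Dept II: (5999/37702)²·(1−1188/5999)·1030/1188 = 0.017603792
  Dept I: (1604/37702)²·(1−17/1604)·447.1/17 = 0.047098629
  Dept III: (12644/37702)²·(1−402/12644)·94.14/402 = 0.025500942
  → Var(ȳ_str) = 0.11572805.
Var(ȳ_srs) = (1 − 3485/37702)·714/3485 = 0.18594006.
deff = 0.11572805 / 0.18594006 = 0.6224.

0.6224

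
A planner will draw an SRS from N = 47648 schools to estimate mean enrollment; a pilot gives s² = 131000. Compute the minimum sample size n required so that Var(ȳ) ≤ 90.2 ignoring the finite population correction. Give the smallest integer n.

Without fpc, n₀ = s²/D = 131000/90.2 = 1452.3282.
Rounding up, n = 1453.

1453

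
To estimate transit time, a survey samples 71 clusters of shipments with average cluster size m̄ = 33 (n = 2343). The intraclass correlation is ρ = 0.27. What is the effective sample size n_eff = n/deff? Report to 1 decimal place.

deff = 1 + (33 − 1)·0.27 = 1 + 8.64 = 9.64.
n_eff = 2343 / 9.64 = 243.0.

243.0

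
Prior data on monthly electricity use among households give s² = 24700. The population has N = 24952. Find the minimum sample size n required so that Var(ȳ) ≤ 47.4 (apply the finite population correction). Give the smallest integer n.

Without fpc, n₀ = s²/D = 24700/47.4 = 521.0970.
With fpc, (1 − n/N)·s²/n ≤ D requires n ≥ n₀/(1 + n₀/N) = 521.0970/(1 + 521.0970/24952) = 510.4370.
Rounding up, n = 511.

511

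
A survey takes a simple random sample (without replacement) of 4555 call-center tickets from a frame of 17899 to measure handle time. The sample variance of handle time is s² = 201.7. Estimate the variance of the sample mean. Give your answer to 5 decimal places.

0.03301

Under SRS without replacement, Var(ȳ) = (1 − f)·s²/n with f = n/N = 4555/17899 = 0.25448349.
Var(ȳ) = (1 − 0.25448349)·201.7/4555 = 0.74551651·0.04428101 = 0.033012224.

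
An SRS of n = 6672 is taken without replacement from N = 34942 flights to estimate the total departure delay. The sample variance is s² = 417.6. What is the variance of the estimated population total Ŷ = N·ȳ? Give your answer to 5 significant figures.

Var(Ŷ) = N²·Var(ȳ) = N²·(1 − n/N)·s²/n.
f = 6672/34942 = 0.19094499; Var(ȳ) = 0.80905501·417.6/6672 = 0.050638695.
Var(Ŷ) = 34942² · 0.050638695 = 6.1826979 × 10^7.

6.1827 × 10^7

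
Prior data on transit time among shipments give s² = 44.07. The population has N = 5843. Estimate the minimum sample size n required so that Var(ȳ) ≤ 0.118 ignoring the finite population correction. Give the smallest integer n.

374

Without fpc, n₀ = s²/D = 44.07/0.118 = 373.4746.
Rounding up, n = 374.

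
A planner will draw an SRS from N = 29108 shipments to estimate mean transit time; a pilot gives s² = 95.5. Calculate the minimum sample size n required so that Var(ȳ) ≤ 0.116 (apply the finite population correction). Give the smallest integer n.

Without fpc, n₀ = s²/D = 95.5/0.116 = 823.2759.
With fpc, (1 − n/N)·s²/n ≤ D requires n ≥ n₀/(1 + n₀/N) = 823.2759/(1 + 823.2759/29108) = 800.6313.
Rounding up, n = 801.

801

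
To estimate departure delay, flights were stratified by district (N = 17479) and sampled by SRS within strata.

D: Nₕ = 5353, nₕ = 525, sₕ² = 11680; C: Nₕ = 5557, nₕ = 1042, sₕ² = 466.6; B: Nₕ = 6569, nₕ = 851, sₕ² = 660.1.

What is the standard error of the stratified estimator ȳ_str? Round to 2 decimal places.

Var(ȳ_str) = Σₕ Wₕ²(1 − fₕ)sₕ²/nₕ with Wₕ = Nₕ/N, N = 17479.
D: Wₕ = 0.30625322; term = 0.30625322²·(1 − 0.09807585)·11680/525 = 1.8819795.
C: Wₕ = 0.31792437; term = 0.31792437²·(1 − 0.18751125)·466.6/1042 = 0.036774096.
B: Wₕ = 0.37582242; term = 0.37582242²·(1 − 0.12954788)·660.1/851 = 0.095365309.
Sum = 2.0141189.
SE = √(2.0141189) = 1.42.

1.42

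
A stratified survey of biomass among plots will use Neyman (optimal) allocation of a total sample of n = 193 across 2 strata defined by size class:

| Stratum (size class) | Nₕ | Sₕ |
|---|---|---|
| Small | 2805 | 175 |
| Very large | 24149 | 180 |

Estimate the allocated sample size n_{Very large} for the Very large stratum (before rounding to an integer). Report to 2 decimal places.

Neyman allocation: nₕ = n·NₕSₕ / Σⱼ NⱼSⱼ.
Σ NⱼSⱼ = 2805·175 + 24149·180 = 4.837695 × 10^6.
n_{Very large} = 193·24149·180 / (4.837695 × 10^6) = 173.42.

173.42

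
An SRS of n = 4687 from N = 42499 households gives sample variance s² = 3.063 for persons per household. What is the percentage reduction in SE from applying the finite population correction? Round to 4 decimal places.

5.6753

f = n/N = 4687/42499 = 0.11028495.
SE_no-fpc = √(s²/n) = 0.025563836; SE_fpc = √((1−f)s²/n) = 0.024113014.
Ratio = √(1−f) = 0.94324708. Reduction = 100·(1 − 0.94324708) = 5.6753%.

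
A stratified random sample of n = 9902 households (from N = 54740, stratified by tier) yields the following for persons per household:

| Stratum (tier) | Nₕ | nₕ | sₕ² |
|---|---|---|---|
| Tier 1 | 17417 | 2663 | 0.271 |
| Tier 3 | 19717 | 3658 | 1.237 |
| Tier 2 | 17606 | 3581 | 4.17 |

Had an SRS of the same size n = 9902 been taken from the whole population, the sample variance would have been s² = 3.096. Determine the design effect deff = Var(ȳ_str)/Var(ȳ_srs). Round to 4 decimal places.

Var(ȳ_str) = Σ Wₕ²(1−fₕ)sₕ²/nₕ with Wₕ = Nₕ/54740:
  Tier 1: (17417/54740)²·(1−2663/17417)·0.271/2663 = 8.7271345 × 10^-6
  Tier 3: (19717/54740)²·(1−3658/19717)·1.237/3658 = 3.5733516 × 10^-5
  Tier 2: (17606/54740)²·(1−3581/17606)·4.17/3581 = 9.5959 × 10^-5
  → Var(ȳ_str) = 1.4041965 × 10^-4.
Var(ȳ_srs) = (1 − 9902/54740)·3.096/9902 = 2.5610583 × 10^-4.
deff = (1.4041965 × 10^-4) / (2.5610583 × 10^-4) = 0.5483.

0.5483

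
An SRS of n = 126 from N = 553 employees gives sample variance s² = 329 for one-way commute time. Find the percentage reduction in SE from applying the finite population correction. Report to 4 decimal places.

12.1278

f = n/N = 126/553 = 0.22784810.
SE_no-fpc = √(s²/n) = 1.6158933; SE_fpc = √((1−f)s²/n) = 1.4199206.
Ratio = √(1−f) = 0.87872174. Reduction = 100·(1 − 0.87872174) = 12.1278%.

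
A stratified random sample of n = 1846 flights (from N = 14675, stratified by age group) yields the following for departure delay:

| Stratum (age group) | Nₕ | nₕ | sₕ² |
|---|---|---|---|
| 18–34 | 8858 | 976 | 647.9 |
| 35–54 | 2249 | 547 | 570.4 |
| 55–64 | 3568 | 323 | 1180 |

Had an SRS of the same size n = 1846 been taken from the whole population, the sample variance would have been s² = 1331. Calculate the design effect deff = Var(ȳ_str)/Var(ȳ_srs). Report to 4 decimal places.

Var(ȳ_str) = Σ Wₕ²(1−fₕ)sₕ²/nₕ with Wₕ = Nₕ/14675:
  18–34: (8858/14675)²·(1−976/8858)·647.9/976 = 0.21521575
  35–54: (2249/14675)²·(1−547/2249)·570.4/547 = 0.018534675
  55–64: (3568/14675)²·(1−323/3568)·1180/323 = 0.19640965
  → Var(ȳ_str) = 0.43016008.
Var(ȳ_srs) = (1 − 1846/14675)·1331/1846 = 0.63031995.
deff = 0.43016008 / 0.63031995 = 0.6824.

0.6824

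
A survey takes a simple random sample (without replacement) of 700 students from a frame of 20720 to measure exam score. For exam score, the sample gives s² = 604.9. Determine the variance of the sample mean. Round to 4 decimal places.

Under SRS without replacement, Var(ȳ) = (1 − f)·s²/n with f = n/N = 700/20720 = 0.03378378.
Var(ȳ) = (1 − 0.03378378)·604.9/700 = 0.96621622·0.86414286 = 0.83494884.

0.8349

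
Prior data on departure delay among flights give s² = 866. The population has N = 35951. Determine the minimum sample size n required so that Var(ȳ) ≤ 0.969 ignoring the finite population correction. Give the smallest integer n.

894

Without fpc, n₀ = s²/D = 866/0.969 = 893.7049.
Rounding up, n = 894.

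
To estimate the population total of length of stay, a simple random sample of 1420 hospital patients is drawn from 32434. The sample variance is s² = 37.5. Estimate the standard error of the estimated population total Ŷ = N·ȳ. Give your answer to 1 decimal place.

Var(Ŷ) = N²·Var(ȳ) = N²·(1 − n/N)·s²/n.
f = 1420/32434 = 0.04378122; Var(ȳ) = 0.95621878·37.5/1420 = 0.025252257.
Var(Ŷ) = 32434² · 0.025252257 = 2.6564474 × 10^7.
SE(Ŷ) = √(2.6564474 × 10^7) = 5154.1.

5154.1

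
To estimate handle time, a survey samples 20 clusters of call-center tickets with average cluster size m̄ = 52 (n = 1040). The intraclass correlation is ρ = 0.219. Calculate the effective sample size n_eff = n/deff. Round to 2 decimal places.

deff = 1 + (52 − 1)·0.219 = 1 + 11.169 = 12.169.
n_eff = 1040 / 12.169 = 85.46.

85.46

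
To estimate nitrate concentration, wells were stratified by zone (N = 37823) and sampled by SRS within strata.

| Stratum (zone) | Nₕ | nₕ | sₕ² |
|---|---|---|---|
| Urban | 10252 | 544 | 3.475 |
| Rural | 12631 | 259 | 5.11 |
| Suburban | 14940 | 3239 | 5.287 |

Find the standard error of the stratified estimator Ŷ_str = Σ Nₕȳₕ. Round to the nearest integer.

2001

Var(Ŷ_str) = Σₕ Nₕ²(1 − fₕ)sₕ²/nₕ.
Urban: 10252²·(1 − 544/10252)·3.475/544 = 635761.57.
Rural: 12631²·(1 − 259/12631)·5.11/259 = 3.0831793 × 10^6.
Suburban: 14940²·(1 − 3239/14940)·5.287/3239 = 285346.1.
Sum = 4.004287 × 10^6.
SE = √(4.004287 × 10^6) = 2001.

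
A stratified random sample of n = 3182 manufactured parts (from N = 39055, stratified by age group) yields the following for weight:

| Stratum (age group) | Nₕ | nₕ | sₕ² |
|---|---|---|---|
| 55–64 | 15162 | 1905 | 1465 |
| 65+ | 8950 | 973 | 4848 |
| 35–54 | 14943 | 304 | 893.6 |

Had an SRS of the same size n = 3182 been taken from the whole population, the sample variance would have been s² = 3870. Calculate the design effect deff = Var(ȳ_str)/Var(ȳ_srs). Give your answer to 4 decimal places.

0.6768

Var(ȳ_str) = Σ Wₕ²(1−fₕ)sₕ²/nₕ with Wₕ = Nₕ/39055:
  55–64: (15162/39055)²·(1−1905/15162)·1465/1905 = 0.10134238
  65+: (8950/39055)²·(1−973/8950)·4848/973 = 0.23321641
  35–54: (14943/39055)²·(1−304/14943)·893.6/304 = 0.42156592
  → Var(ȳ_str) = 0.75612471.
Var(ȳ_srs) = (1 − 3182/39055)·3870/3182 = 1.1171252.
deff = 0.75612471 / 1.1171252 = 0.6768.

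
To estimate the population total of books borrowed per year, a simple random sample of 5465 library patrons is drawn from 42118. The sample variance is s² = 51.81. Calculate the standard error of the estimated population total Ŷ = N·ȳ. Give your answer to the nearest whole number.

Var(Ŷ) = N²·Var(ȳ) = N²·(1 − n/N)·s²/n.
f = 5465/42118 = 0.12975450; Var(ȳ) = 0.87024550·51.81/5465 = 0.008250214.
Var(Ŷ) = 42118² · 0.008250214 = 1.4635268 × 10^7.
SE(Ŷ) = √(1.4635268 × 10^7) = 3826.

3826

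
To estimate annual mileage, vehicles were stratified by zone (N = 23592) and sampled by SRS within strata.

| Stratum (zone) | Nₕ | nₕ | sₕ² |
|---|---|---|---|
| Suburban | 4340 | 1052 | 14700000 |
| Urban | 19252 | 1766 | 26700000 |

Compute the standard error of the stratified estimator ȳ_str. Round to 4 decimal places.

Var(ȳ_str) = Σₕ Wₕ²(1 − fₕ)sₕ²/nₕ with Wₕ = Nₕ/N, N = 23592.
Suburban: Wₕ = 0.18396066; term = 0.18396066²·(1 − 0.24239631)·14700000/1052 = 358.25612.
Urban: Wₕ = 0.81603934; term = 0.81603934²·(1 − 0.09173073)·26700000/1766 = 9144.4454.
Sum = 9502.7015.
SE = √(9502.7015) = 97.4818.

97.4818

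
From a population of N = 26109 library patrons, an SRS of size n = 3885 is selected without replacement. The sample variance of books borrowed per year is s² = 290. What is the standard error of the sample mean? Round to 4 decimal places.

Under SRS without replacement, Var(ȳ) = (1 − f)·s²/n with f = n/N = 3885/26109 = 0.14879926.
Var(ȳ) = (1 − 0.14879926)·290/3885 = 0.85120074·0.074646075 = 0.063538794.
SE(ȳ) = √(0.063538794) = 0.2521.

0.2521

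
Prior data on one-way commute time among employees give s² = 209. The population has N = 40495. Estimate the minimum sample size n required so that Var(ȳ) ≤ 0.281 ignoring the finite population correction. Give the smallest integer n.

Without fpc, n₀ = s²/D = 209/0.281 = 743.7722.
Rounding up, n = 744.

744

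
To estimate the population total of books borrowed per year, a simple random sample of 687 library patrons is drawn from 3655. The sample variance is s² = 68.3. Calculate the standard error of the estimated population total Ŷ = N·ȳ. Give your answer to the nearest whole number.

Var(Ŷ) = N²·Var(ȳ) = N²·(1 − n/N)·s²/n.
f = 687/3655 = 0.18796170; Var(ȳ) = 0.81203830·68.3/687 = 0.080731028.
Var(Ŷ) = 3655² · 0.080731028 = 1.0784878 × 10^6.
SE(Ŷ) = √(1.0784878 × 10^6) = 1039.

1039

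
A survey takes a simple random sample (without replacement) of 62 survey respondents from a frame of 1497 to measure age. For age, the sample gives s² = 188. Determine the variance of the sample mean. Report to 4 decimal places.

Under SRS without replacement, Var(ȳ) = (1 − f)·s²/n with f = n/N = 62/1497 = 0.04141617.
Var(ȳ) = (1 − 0.04141617)·188/62 = 0.95858383·3.0322581 = 2.9066736.

2.9067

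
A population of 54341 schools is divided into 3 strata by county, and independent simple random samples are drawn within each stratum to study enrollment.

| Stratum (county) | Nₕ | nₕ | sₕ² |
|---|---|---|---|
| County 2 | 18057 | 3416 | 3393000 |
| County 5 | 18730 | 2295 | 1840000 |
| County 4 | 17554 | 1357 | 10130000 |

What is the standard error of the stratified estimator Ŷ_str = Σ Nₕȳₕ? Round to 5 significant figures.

Var(Ŷ_str) = Σₕ Nₕ²(1 − fₕ)sₕ²/nₕ.
County 2: 18057²·(1 − 3416/18057)·3393000/3416 = 2.6259251 × 10^11.
County 5: 18730²·(1 − 2295/18730)·1840000/2295 = 2.4679856 × 10^11.
County 4: 17554²·(1 − 1357/17554)·10130000/1357 = 2.1224637 × 10^12.
Sum = 2.6318548 × 10^12.
SE = √(2.6318548 × 10^12) = 1.6223 × 10^6.

1.6223 × 10^6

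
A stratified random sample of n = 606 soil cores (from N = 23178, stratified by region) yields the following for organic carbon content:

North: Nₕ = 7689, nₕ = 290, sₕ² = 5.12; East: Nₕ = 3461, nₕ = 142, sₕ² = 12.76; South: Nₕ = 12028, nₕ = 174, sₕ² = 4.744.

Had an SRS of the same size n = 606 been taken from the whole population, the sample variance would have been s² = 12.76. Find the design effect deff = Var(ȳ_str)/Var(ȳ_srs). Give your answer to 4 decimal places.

Var(ȳ_str) = Σ Wₕ²(1−fₕ)sₕ²/nₕ with Wₕ = Nₕ/23178:
  North: (7689/23178)²·(1−290/7689)·5.12/290 = 0.0018696613
  East: (3461/23178)²·(1−142/3461)·12.76/142 = 0.0019214065
  South: (12028/23178)²·(1−174/12028)·4.744/174 = 0.007236055
  → Var(ȳ_str) = 0.011027123.
Var(ȳ_srs) = (1 − 606/23178)·12.76/606 = 0.020505584.
deff = 0.011027123 / 0.020505584 = 0.5378.

0.5378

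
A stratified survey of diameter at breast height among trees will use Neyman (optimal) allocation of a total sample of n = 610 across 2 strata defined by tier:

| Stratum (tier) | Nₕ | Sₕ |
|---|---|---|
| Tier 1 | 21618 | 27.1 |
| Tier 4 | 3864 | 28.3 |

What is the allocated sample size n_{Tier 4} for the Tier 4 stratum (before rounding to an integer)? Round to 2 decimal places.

95.95

Neyman allocation: nₕ = n·NₕSₕ / Σⱼ NⱼSⱼ.
Σ NⱼSⱼ = 21618·27.1 + 3864·28.3 = 695199.
n_{Tier 4} = 610·3864·28.3 / 695199 = 95.95.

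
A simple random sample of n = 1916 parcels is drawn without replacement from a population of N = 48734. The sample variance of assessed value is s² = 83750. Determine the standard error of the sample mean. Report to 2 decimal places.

6.48

Under SRS without replacement, Var(ȳ) = (1 − f)·s²/n with f = n/N = 1916/48734 = 0.03931547.
Var(ȳ) = (1 − 0.03931547)·83750/1916 = 0.96068453·43.710856 = 41.992343.
SE(ȳ) = √(41.992343) = 6.48.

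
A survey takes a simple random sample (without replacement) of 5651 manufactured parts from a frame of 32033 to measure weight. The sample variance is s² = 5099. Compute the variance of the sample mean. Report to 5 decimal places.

Under SRS without replacement, Var(ȳ) = (1 − f)·s²/n with f = n/N = 5651/32033 = 0.17641183.
Var(ȳ) = (1 − 0.17641183)·5099/5651 = 0.82358817·0.90231817 = 0.74313858.

0.74314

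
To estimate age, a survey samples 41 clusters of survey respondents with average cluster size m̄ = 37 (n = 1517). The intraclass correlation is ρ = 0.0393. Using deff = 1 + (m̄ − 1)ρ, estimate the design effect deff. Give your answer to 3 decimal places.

2.415

deff = 1 + (37 − 1)·0.0393 = 1 + 1.4148 = 2.4148.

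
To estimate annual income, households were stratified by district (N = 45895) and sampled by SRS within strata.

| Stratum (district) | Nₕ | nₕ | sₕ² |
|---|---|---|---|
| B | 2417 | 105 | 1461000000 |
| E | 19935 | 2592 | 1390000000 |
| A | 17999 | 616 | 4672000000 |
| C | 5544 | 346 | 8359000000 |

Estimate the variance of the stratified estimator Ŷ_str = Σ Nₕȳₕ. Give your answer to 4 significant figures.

3.332 × 10^15

Var(Ŷ_str) = Σₕ Nₕ²(1 − fₕ)sₕ²/nₕ.
B: 2417²·(1 − 105/2417)·1461000000/105 = 7.7754476 × 10^13.
E: 19935²·(1 − 2592/19935)·1390000000/2592 = 1.854045 × 10^14.
A: 17999²·(1 − 616/17999)·4672000000/616 = 2.3729863 × 10^15.
C: 5544²·(1 − 346/5544)·8359000000/346 = 6.9620594 × 10^14.
Sum = 3.3323512 × 10^15.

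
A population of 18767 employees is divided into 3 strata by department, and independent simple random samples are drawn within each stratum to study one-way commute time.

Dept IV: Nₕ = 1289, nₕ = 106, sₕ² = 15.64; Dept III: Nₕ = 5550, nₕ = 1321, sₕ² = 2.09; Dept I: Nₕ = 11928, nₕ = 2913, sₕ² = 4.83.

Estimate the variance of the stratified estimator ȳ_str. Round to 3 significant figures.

Var(ȳ_str) = Σₕ Wₕ²(1 − fₕ)sₕ²/nₕ with Wₕ = Nₕ/N, N = 18767.
Dept IV: Wₕ = 0.06868439; term = 0.06868439²·(1 − 0.08223429)·15.64/106 = 6.3882049 × 10^-4.
Dept III: Wₕ = 0.29573187; term = 0.29573187²·(1 − 0.23801802)·2.09/1321 = 1.0543491 × 10^-4.
Dept I: Wₕ = 0.63558374; term = 0.63558374²·(1 − 0.24421529)·4.83/2913 = 5.0623282 × 10^-4.
Sum = 0.0012504882.

0.00125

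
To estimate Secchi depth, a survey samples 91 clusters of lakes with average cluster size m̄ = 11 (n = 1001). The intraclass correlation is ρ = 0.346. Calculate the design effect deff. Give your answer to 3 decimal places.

deff = 1 + (11 − 1)·0.346 = 1 + 3.46 = 4.46.

4.460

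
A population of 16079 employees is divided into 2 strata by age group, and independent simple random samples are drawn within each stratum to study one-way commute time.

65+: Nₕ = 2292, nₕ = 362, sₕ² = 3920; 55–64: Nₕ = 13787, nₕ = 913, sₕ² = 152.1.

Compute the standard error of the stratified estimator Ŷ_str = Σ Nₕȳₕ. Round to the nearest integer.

Var(Ŷ_str) = Σₕ Nₕ²(1 − fₕ)sₕ²/nₕ.
65+: 2292²·(1 − 362/2292)·3920/362 = 4.7901534 × 10^7.
55–64: 13787²·(1 − 913/13787)·152.1/913 = 2.9569346 × 10^7.
Sum = 7.747088 × 10^7.
SE = √(7.747088 × 10^7) = 8802.

8802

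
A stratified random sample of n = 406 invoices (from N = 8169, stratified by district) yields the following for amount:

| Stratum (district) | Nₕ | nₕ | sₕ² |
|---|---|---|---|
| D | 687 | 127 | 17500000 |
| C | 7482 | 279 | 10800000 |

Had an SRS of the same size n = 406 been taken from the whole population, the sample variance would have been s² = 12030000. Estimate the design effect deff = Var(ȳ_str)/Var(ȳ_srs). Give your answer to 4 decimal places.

Var(ȳ_str) = Σ Wₕ²(1−fₕ)sₕ²/nₕ with Wₕ = Nₕ/8169:
  D: (687/8169)²·(1−127/687)·17500000/127 = 794.40378
  C: (7482/8169)²·(1−279/7482)·10800000/279 = 31261.721
  → Var(ȳ_str) = 32056.125.
Var(ȳ_srs) = (1 − 406/8169)·12030000/406 = 28157.901.
deff = 32056.125 / 28157.901 = 1.1384.

1.1384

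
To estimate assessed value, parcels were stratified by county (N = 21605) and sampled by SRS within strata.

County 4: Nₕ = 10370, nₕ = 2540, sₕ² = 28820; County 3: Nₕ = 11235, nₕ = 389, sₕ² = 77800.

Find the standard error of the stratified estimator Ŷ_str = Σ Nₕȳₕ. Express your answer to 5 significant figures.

159040

Var(Ŷ_str) = Σₕ Nₕ²(1 − fₕ)sₕ²/nₕ.
County 4: 10370²·(1 − 2540/10370)·28820/2540 = 9.2129938 × 10^8.
County 3: 11235²·(1 − 389/11235)·77800/389 = 2.4370962 × 10^10.
Sum = 2.5292261 × 10^10.
SE = √(2.5292261 × 10^10) = 159040.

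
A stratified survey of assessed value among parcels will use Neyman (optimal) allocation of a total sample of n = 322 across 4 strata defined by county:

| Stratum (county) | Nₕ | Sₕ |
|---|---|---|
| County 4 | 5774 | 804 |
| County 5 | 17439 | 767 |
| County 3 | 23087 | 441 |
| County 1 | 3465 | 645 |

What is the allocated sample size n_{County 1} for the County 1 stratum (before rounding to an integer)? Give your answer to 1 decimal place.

Neyman allocation: nₕ = n·NₕSₕ / Σⱼ NⱼSⱼ.
Σ NⱼSⱼ = 5774·804 + 17439·767 + 23087·441 + 3465·645 = 3.0434301 × 10^7.
n_{County 1} = 322·3465·645 / (3.0434301 × 10^7) = 23.6.

23.6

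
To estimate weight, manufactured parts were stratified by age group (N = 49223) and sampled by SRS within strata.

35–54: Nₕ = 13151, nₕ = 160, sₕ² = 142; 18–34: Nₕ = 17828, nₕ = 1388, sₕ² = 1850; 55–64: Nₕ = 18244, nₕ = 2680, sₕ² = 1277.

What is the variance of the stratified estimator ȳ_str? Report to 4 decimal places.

Var(ȳ_str) = Σₕ Wₕ²(1 − fₕ)sₕ²/nₕ with Wₕ = Nₕ/N, N = 49223.
35–54: Wₕ = 0.26717185; term = 0.26717185²·(1 − 0.01216638)·142/160 = 0.062579713.
18–34: Wₕ = 0.36218841; term = 0.36218841²·(1 − 0.07785506)·1850/1388 = 0.16123174.
55–64: Wₕ = 0.37063974; term = 0.37063974²·(1 − 0.14689761)·1277/2680 = 0.055842034.
Sum = 0.27965349.

0.2797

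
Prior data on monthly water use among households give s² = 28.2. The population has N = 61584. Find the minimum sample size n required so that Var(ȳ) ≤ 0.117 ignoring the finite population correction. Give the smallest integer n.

Without fpc, n₀ = s²/D = 28.2/0.117 = 241.0256.
Rounding up, n = 242.

242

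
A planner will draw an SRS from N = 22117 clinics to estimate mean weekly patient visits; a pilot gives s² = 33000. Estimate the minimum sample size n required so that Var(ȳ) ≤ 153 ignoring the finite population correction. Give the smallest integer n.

216

Without fpc, n₀ = s²/D = 33000/153 = 215.6863.
Rounding up, n = 216.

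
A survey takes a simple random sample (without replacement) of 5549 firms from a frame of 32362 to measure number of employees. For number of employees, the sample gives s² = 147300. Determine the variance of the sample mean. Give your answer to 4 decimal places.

Under SRS without replacement, Var(ȳ) = (1 − f)·s²/n with f = n/N = 5549/32362 = 0.17146653.
Var(ȳ) = (1 − 0.17146653)·147300/5549 = 0.82853347·26.545323 = 21.993689.

21.9937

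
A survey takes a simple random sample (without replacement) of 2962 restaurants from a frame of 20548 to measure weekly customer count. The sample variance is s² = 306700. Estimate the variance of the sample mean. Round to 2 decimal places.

Under SRS without replacement, Var(ȳ) = (1 − f)·s²/n with f = n/N = 2962/20548 = 0.14415028.
Var(ȳ) = (1 − 0.14415028)·306700/2962 = 0.85584972·103.5449 = 88.618875.

88.62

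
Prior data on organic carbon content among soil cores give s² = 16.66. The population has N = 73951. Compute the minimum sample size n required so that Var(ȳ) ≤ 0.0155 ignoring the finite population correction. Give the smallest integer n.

Without fpc, n₀ = s²/D = 16.66/0.0155 = 1074.8387.
Rounding up, n = 1075.

1075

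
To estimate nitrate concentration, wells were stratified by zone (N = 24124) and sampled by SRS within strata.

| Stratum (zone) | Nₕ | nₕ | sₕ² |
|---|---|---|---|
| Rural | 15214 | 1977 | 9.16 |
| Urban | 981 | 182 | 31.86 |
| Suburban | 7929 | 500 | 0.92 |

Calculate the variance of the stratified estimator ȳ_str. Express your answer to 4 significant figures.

Var(ȳ_str) = Σₕ Wₕ²(1 − fₕ)sₕ²/nₕ with Wₕ = Nₕ/N, N = 24124.
Rural: Wₕ = 0.63065827; term = 0.63065827²·(1 − 0.12994610)·9.16/1977 = 0.0016033308.
Urban: Wₕ = 0.04066490; term = 0.04066490²·(1 − 0.18552497)·31.86/182 = 2.3577162 × 10^-4.
Suburban: Wₕ = 0.32867684; term = 0.32867684²·(1 − 0.06305965)·0.92/500 = 1.8623785 × 10^-4.
Sum = 0.0020253403.

0.002025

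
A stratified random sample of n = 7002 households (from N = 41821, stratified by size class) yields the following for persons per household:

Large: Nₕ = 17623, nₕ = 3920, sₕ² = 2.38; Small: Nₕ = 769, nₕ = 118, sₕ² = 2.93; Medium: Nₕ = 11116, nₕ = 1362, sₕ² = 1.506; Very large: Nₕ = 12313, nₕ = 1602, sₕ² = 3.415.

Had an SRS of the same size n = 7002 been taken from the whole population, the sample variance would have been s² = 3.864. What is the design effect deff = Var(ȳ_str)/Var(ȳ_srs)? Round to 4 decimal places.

Var(ȳ_str) = Σ Wₕ²(1−fₕ)sₕ²/nₕ with Wₕ = Nₕ/41821:
  Large: (17623/41821)²·(1−3920/17623)·2.38/3920 = 8.3829633 × 10^-5
  Small: (769/41821)²·(1−118/769)·2.93/118 = 7.1072913 × 10^-6
  Medium: (11116/41821)²·(1−1362/11116)·1.506/1362 = 6.8547296 × 10^-5
  Very large: (12313/41821)²·(1−1602/12313)·3.415/1602 = 1.6074344 × 10^-4
  → Var(ȳ_str) = 3.2022766 × 10^-4.
Var(ȳ_srs) = (1 − 7002/41821)·3.864/7002 = 4.5944856 × 10^-4.
deff = (3.2022766 × 10^-4) / (4.5944856 × 10^-4) = 0.6970.

0.6970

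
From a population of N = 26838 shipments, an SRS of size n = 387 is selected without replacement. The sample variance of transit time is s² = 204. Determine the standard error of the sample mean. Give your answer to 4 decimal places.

Under SRS without replacement, Var(ȳ) = (1 − f)·s²/n with f = n/N = 387/26838 = 0.01441985.
Var(ȳ) = (1 − 0.01441985)·204/387 = 0.98558015·0.52713178 = 0.51953062.
SE(ȳ) = √(0.51953062) = 0.7208.

0.7208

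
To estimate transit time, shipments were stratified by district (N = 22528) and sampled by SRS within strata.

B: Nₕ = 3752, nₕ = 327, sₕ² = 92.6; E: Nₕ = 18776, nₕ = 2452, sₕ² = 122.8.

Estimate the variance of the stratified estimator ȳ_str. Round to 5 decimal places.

0.03742

Var(ȳ_str) = Σₕ Wₕ²(1 − fₕ)sₕ²/nₕ with Wₕ = Nₕ/N, N = 22528.
B: Wₕ = 0.16654830; term = 0.16654830²·(1 − 0.08715352)·92.6/327 = 0.0071703667.
E: Wₕ = 0.83345170; term = 0.83345170²·(1 − 0.13059225)·122.8/2452 = 0.030245606.
Sum = 0.037415973.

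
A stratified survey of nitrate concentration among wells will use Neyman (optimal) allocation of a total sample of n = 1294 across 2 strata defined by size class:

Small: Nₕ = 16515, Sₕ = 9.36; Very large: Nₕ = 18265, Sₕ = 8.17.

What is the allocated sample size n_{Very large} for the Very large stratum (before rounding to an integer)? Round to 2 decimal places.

Neyman allocation: nₕ = n·NₕSₕ / Σⱼ NⱼSⱼ.
Σ NⱼSⱼ = 16515·9.36 + 18265·8.17 = 303805.45.
n_{Very large} = 1294·18265·8.17 / 303805.45 = 635.59.

635.59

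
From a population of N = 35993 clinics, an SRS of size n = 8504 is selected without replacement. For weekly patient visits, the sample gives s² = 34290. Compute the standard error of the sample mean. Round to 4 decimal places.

Under SRS without replacement, Var(ȳ) = (1 − f)·s²/n with f = n/N = 8504/35993 = 0.23626816.
Var(ȳ) = (1 − 0.23626816)·34290/8504 = 0.76373184·4.0322201 = 3.0795349.
SE(ȳ) = √(3.0795349) = 1.7549.

1.7549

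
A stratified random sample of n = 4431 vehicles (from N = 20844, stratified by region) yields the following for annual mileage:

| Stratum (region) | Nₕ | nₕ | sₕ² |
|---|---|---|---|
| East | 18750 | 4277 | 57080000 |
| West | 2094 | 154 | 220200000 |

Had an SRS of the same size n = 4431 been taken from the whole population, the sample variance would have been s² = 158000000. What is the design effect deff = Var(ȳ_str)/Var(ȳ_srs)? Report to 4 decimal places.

0.7730

Var(ȳ_str) = Σ Wₕ²(1−fₕ)sₕ²/nₕ with Wₕ = Nₕ/20844:
  East: (18750/20844)²·(1−4277/18750)·57080000/4277 = 8335.7066
  West: (2094/20844)²·(1−154/2094)·220200000/154 = 13369.429
  → Var(ȳ_str) = 21705.136.
Var(ȳ_srs) = (1 − 4431/20844)·158000000/4431 = 28077.746.
deff = 21705.136 / 28077.746 = 0.7730.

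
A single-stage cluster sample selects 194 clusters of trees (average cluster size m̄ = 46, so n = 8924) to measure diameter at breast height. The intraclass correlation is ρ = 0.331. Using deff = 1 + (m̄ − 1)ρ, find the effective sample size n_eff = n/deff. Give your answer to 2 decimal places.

561.43

deff = 1 + (46 − 1)·0.331 = 1 + 14.895 = 15.895.
n_eff = 8924 / 15.895 = 561.43.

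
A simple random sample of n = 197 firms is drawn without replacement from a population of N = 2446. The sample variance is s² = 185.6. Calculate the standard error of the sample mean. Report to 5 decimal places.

0.93073

Under SRS without replacement, Var(ȳ) = (1 − f)·s²/n with f = n/N = 197/2446 = 0.08053966.
Var(ȳ) = (1 − 0.08053966)·185.6/197 = 0.91946034·0.94213198 = 0.86625299.
SE(ȳ) = √(0.86625299) = 0.93073.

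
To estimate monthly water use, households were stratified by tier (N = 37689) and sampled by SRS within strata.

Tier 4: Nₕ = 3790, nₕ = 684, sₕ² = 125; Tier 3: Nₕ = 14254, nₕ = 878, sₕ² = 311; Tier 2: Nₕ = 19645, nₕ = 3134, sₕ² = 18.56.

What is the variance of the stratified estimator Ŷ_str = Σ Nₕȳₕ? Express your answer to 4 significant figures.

Var(Ŷ_str) = Σₕ Nₕ²(1 − fₕ)sₕ²/nₕ.
Tier 4: 3790²·(1 − 684/3790)·125/684 = 2.1512683 × 10^6.
Tier 3: 14254²·(1 − 878/14254)·311/878 = 6.7534997 × 10^7.
Tier 2: 19645²·(1 − 3134/19645)·18.56/3134 = 1.9208984 × 10^6.
Sum = 7.1607164 × 10^7.

7.161 × 10^7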